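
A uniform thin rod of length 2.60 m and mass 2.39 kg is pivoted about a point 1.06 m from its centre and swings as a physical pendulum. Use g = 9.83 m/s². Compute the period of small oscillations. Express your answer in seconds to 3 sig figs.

For a physical pendulum T = 2π√(I/(mgd)), with d = 1.060 m from pivot to centre of mass.
I_cm = mL²/12 = 2.39 × 2.60²/12 = 1.346 kg·m²; I = I_cm + md² = 1.346 + 2.39 × 1.060² = 4.032 kg·m².
T = 2π√(4.032/(2.39 × 9.83 × 1.060)) = 2.53 s.

2.53 s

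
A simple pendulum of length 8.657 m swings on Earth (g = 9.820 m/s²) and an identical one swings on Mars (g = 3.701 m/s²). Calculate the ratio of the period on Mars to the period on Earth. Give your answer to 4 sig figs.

1.629

T ∝ 1/√g, so T₂/T₁ = √(g₁/g₂) = √(9.820/3.701) = 1.629.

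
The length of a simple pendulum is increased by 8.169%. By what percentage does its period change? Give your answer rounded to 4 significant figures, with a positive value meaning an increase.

4.004%

T ∝ √L, so T'/T = √(1.0817) = 1.0400.
Percentage change in T = (1.0400 − 1) × 100% = 4.004%.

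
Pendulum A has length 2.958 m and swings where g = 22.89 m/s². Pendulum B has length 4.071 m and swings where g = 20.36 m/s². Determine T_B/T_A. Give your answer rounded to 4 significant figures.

1.244

T = 2π√(L/g), so T_B/T_A = √((L_B/g_B)/(L_A/g_A)) = √((4.071/20.36)/(2.958/22.89)) = 1.244.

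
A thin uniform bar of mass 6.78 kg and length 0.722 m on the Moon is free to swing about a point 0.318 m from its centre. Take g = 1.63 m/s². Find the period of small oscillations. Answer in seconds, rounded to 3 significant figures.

3.32 s

For a physical pendulum T = 2π√(I/(mgd)), with d = 0.3180 m from pivot to centre of mass.
I_cm = mL²/12 = 6.78 × 0.722²/12 = 0.2945 kg·m²; I = I_cm + md² = 0.2945 + 6.78 × 0.3180² = 0.9801 kg·m².
T = 2π√(0.9801/(6.78 × 1.63 × 0.3180)) = 3.32 s.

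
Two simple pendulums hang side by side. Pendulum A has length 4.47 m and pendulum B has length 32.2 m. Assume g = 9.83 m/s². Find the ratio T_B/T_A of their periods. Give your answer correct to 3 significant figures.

T ∝ √L, so T_B/T_A = √(L_B/L_A) = √(32.2/4.47) = 2.68.

2.68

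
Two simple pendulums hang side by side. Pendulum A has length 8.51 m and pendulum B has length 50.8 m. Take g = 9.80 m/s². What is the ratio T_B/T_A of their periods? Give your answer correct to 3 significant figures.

T ∝ √L, so T_B/T_A = √(L_B/L_A) = √(50.8/8.51) = 2.44.

2.44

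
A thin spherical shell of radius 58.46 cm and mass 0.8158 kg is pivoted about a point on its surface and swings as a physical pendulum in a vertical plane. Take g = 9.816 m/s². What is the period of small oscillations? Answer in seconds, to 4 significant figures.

1.980 s

I_cm = (2/3)mr² = 0.18587 kg·m². The pivot is at distance d = 0.5846 m from the centre of mass.
By the parallel-axis theorem, I = I_cm + md² = 0.18587 + 0.27881 = 0.46468 kg·m².
T = 2π√(I/(mgd)) = 2π√(0.46468/(0.8158 × 9.816 × 0.5846)) = 1.980 s.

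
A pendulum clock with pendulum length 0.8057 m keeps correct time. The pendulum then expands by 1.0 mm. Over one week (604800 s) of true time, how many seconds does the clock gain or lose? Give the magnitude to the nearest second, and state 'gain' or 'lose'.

lose 375 s

T ∝ √L, so T'/T = √(0.80670/0.8057) = 1.00062.
In 604800 s of true time the clock registers 604800/1.00062 = 604425.0 s, so it loses 375 s.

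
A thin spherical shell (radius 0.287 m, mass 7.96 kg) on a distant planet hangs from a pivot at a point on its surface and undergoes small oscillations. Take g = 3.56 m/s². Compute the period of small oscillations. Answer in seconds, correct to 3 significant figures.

I_cm = (2/3)mr² = 0.4371 kg·m². The pivot is at distance d = 0.287 m from the centre of mass.
By the parallel-axis theorem, I = I_cm + md² = 0.4371 + 0.6557 = 1.093 kg·m².
T = 2π√(I/(mgd)) = 2π√(1.093/(7.96 × 3.56 × 0.287)) = 2.30 s.

2.30 s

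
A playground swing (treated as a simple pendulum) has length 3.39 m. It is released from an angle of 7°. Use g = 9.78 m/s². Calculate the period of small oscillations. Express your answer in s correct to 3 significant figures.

3.70 s

T = 2π√(L/g) = 2π√(3.39/9.78) = 2π × 0.5887 = 3.70 s.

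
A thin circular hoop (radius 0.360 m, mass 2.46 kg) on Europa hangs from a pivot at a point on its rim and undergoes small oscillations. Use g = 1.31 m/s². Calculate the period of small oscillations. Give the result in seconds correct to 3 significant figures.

4.66 s

I_cm = mr² = 0.3188 kg·m². The pivot is at distance d = 0.360 m from the centre of mass.
By the parallel-axis theorem, I = I_cm + md² = 0.3188 + 0.3188 = 0.6376 kg·m².
T = 2π√(I/(mgd)) = 2π√(0.6376/(2.46 × 1.31 × 0.360)) = 4.66 s.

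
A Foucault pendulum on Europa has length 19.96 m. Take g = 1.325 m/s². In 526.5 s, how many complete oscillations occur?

T = 2π√(L/g) = 2π√(19.96/1.325) = 24.387 s.
Number of complete oscillations = ⌊526.5/24.387⌋ = ⌊21.590⌋ = 21.

21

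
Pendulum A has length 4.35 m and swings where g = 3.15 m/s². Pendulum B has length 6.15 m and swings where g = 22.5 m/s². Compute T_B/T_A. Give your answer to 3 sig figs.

T = 2π√(L/g), so T_B/T_A = √((L_B/g_B)/(L_A/g_A)) = √((6.15/22.5)/(4.35/3.15)) = 0.445.

0.445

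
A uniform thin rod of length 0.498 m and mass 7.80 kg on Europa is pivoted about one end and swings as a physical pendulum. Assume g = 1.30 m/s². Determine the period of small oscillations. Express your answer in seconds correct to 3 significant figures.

For a physical pendulum T = 2π√(I/(mgd)), with d = 0.2490 m from pivot to centre of mass.
I_cm = mL²/12 = 7.80 × 0.498²/12 = 0.1612 kg·m²; I = I_cm + md² = 0.1612 + 7.80 × 0.2490² = 0.6448 kg·m².
T = 2π√(0.6448/(7.80 × 1.30 × 0.2490)) = 3.18 s.

3.18 s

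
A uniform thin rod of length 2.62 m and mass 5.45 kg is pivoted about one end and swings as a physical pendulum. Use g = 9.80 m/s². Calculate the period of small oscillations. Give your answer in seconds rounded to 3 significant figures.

For a physical pendulum T = 2π√(I/(mgd)), with d = 1.310 m from pivot to centre of mass.
I_cm = mL²/12 = 5.45 × 2.62²/12 = 3.118 kg·m²; I = I_cm + md² = 3.118 + 5.45 × 1.310² = 12.47 kg·m².
T = 2π√(12.47/(5.45 × 9.80 × 1.310)) = 2.65 s.

2.65 s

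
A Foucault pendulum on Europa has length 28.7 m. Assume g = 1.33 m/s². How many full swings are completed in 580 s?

T = 2π√(L/g) = 2π√(28.7/1.33) = 29.19 s.
Number of complete oscillations = ⌊580/29.19⌋ = ⌊19.87⌋ = 19.

19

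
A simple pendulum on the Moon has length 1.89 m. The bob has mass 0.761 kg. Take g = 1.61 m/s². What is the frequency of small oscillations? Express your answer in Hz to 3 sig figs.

T = 2π√(L/g) = 2π√(1.89/1.61) = 6.808 s, so f = 1/T = 0.147 Hz.

0.147 Hz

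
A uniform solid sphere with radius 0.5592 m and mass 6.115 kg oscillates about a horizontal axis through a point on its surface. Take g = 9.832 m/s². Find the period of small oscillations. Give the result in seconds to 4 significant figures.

1.773 s

I_cm = (2/5)mr² = 0.76488 kg·m². The pivot is at distance d = 0.5592 m from the centre of mass.
By the parallel-axis theorem, I = I_cm + md² = 0.76488 + 1.9122 = 2.6771 kg·m².
T = 2π√(I/(mgd)) = 2π√(2.6771/(6.115 × 9.832 × 0.5592)) = 1.773 s.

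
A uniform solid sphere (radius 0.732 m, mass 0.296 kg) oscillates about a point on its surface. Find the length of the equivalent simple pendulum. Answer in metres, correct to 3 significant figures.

1.02 m

The equivalent simple-pendulum length is L_eq = I/(md), where I is about the pivot and d = 0.7320 m.
I_cm = (2/5)mR² = 0.06344 kg·m², so I = I_cm + md² = 0.06344 + 0.1586 = 0.2220 kg·m².
L_eq = 0.2220/(0.296 × 0.7320) = 1.02 m.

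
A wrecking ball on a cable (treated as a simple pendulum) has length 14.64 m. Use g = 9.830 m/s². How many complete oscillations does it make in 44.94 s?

T = 2π√(L/g) = 2π√(14.64/9.830) = 7.6679 s.
Number of complete oscillations = ⌊44.94/7.6679⌋ = ⌊5.8608⌋ = 5.

5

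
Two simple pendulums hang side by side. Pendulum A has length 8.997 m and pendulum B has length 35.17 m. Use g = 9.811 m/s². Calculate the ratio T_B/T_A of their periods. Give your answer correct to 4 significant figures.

T ∝ √L, so T_B/T_A = √(L_B/L_A) = √(35.17/8.997) = 1.977.

1.977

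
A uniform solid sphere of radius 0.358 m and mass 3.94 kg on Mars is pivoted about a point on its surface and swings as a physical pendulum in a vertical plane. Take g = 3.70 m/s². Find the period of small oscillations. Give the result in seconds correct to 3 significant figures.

2.31 s

I_cm = (2/5)mr² = 0.2020 kg·m². The pivot is at distance d = 0.358 m from the centre of mass.
By the parallel-axis theorem, I = I_cm + md² = 0.2020 + 0.5050 = 0.7070 kg·m².
T = 2π√(I/(mgd)) = 2π√(0.7070/(3.94 × 3.70 × 0.358)) = 2.31 s.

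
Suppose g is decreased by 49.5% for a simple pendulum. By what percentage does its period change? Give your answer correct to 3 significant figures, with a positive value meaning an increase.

40.7%

T ∝ 1/√g, so T'/T = 1/√(0.5050) = 1.407.
Percentage change in T = (1.407 − 1) × 100% = 40.7%.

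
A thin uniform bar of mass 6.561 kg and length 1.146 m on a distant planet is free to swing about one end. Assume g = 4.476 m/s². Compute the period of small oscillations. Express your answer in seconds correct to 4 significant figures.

For a physical pendulum T = 2π√(I/(mgd)), with d = 0.57300 m from pivot to centre of mass.
I_cm = mL²/12 = 6.561 × 1.146²/12 = 0.71806 kg·m²; I = I_cm + md² = 0.71806 + 6.561 × 0.57300² = 2.8722 kg·m².
T = 2π√(2.8722/(6.561 × 4.476 × 0.57300)) = 2.596 s.

2.596 s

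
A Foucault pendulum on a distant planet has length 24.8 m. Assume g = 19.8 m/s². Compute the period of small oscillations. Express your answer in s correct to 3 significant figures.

7.03 s

T = 2π√(L/g) = 2π√(24.8/19.8) = 2π × 1.119 = 7.03 s.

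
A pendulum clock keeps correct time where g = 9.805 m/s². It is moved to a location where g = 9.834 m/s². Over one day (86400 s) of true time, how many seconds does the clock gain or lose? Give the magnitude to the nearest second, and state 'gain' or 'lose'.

gain 128 s

The clock's period scales as T ∝ 1/√g, so T'/T = √(9.805/9.834) = 0.998524.
In 86400 s of true time the clock registers 86400/0.998524 = 86527.7 s, so it gains 128 s.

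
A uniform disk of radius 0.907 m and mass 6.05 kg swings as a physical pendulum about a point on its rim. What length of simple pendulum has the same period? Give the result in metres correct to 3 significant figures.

The equivalent simple-pendulum length is L_eq = I/(md), where I is about the pivot and d = 0.9070 m.
I_cm = ½mR² = 2.489 kg·m², so I = I_cm + md² = 2.489 + 4.977 = 7.466 kg·m².
L_eq = 7.466/(6.05 × 0.9070) = 1.36 m.

1.36 m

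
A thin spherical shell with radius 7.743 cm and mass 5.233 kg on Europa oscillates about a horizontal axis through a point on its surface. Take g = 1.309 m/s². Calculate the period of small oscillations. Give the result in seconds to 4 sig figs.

1.973 s

I_cm = (2/3)mr² = 0.020916 kg·m². The pivot is at distance d = 0.07743 m from the centre of mass.
By the parallel-axis theorem, I = I_cm + md² = 0.020916 + 0.031374 = 0.052290 kg·m².
T = 2π√(I/(mgd)) = 2π√(0.052290/(5.233 × 1.309 × 0.07743)) = 1.973 s.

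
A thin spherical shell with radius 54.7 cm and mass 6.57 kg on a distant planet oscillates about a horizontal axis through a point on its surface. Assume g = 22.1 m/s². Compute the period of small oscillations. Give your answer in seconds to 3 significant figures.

I_cm = (2/3)mr² = 1.311 kg·m². The pivot is at distance d = 0.547 m from the centre of mass.
By the parallel-axis theorem, I = I_cm + md² = 1.311 + 1.966 = 3.276 kg·m².
T = 2π√(I/(mgd)) = 2π√(3.276/(6.57 × 22.1 × 0.547)) = 1.28 s.

1.28 s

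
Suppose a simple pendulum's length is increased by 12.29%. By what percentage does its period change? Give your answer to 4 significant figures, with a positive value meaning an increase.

5.967%

T ∝ √L, so T'/T = √(1.1229) = 1.0597.
Percentage change in T = (1.0597 − 1) × 100% = 5.967%.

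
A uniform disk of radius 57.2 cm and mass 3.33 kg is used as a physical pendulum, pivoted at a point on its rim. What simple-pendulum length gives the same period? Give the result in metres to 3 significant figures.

The equivalent simple-pendulum length is L_eq = I/(md), where I is about the pivot and d = 0.5720 m.
I_cm = ½mR² = 0.5448 kg·m², so I = I_cm + md² = 0.5448 + 1.090 = 1.634 kg·m².
L_eq = 1.634/(3.33 × 0.5720) = 0.858 m.

0.858 m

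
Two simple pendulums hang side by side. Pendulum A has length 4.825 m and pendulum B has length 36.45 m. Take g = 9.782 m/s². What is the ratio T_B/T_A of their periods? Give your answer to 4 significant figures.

T ∝ √L, so T_B/T_A = √(L_B/L_A) = √(36.45/4.825) = 2.749.

2.749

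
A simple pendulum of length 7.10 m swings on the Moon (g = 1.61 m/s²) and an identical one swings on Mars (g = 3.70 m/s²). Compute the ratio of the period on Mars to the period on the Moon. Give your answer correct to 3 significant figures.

T ∝ 1/√g, so T₂/T₁ = √(g₁/g₂) = √(1.61/3.70) = 0.660.

0.660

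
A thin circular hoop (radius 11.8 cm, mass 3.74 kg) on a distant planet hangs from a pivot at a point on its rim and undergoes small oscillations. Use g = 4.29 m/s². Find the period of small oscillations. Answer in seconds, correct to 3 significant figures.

1.47 s

I_cm = mr² = 0.05208 kg·m². The pivot is at distance d = 0.118 m from the centre of mass.
By the parallel-axis theorem, I = I_cm + md² = 0.05208 + 0.05208 = 0.1042 kg·m².
T = 2π√(I/(mgd)) = 2π√(0.1042/(3.74 × 4.29 × 0.118)) = 1.47 s.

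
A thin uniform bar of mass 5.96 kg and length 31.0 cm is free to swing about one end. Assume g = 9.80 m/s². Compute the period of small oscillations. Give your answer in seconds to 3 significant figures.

0.912 s

For a physical pendulum T = 2π√(I/(mgd)), with d = 0.1550 m from pivot to centre of mass.
I_cm = mL²/12 = 5.96 × 0.310²/12 = 0.04773 kg·m²; I = I_cm + md² = 0.04773 + 5.96 × 0.1550² = 0.1909 kg·m².
T = 2π√(0.1909/(5.96 × 9.80 × 0.1550)) = 0.912 s.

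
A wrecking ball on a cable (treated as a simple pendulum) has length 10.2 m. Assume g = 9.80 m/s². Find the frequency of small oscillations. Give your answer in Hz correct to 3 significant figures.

0.156 Hz

T = 2π√(L/g) = 2π√(10.2/9.80) = 6.410 s, so f = 1/T = 0.156 Hz.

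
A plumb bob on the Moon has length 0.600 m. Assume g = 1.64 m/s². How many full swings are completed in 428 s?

T = 2π√(L/g) = 2π√(0.600/1.64) = 3.800 s.
Number of complete oscillations = ⌊428/3.800⌋ = ⌊112.6⌋ = 112.

112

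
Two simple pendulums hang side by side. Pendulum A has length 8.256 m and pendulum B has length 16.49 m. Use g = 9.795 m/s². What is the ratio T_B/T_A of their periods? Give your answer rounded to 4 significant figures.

1.413

T ∝ √L, so T_B/T_A = √(L_B/L_A) = √(16.49/8.256) = 1.413.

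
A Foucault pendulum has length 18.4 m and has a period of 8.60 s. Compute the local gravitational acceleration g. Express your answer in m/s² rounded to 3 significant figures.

9.82 m/s²

From T = 2π√(L/g), g = 4π²L/T² = 4π² × 18.4/8.600² = 9.82 m/s².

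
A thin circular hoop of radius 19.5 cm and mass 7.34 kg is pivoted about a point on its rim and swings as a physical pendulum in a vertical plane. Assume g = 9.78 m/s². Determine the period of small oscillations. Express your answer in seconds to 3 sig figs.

1.25 s

I_cm = mr² = 0.2791 kg·m². The pivot is at distance d = 0.195 m from the centre of mass.
By the parallel-axis theorem, I = I_cm + md² = 0.2791 + 0.2791 = 0.5582 kg·m².
T = 2π√(I/(mgd)) = 2π√(0.5582/(7.34 × 9.78 × 0.195)) = 1.25 s.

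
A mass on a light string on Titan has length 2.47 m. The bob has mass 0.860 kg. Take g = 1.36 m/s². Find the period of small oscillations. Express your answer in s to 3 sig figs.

T = 2π√(L/g) = 2π√(2.47/1.36) = 2π × 1.348 = 8.47 s.

8.47 s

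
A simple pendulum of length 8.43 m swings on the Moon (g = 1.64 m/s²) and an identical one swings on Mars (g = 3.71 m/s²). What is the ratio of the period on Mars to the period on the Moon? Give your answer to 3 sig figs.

T ∝ 1/√g, so T₂/T₁ = √(g₁/g₂) = √(1.64/3.71) = 0.665.

0.665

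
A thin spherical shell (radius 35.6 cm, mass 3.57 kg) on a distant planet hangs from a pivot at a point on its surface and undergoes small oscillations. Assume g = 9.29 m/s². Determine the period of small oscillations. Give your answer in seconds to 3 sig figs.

1.59 s

I_cm = (2/3)mr² = 0.3016 kg·m². The pivot is at distance d = 0.356 m from the centre of mass.
By the parallel-axis theorem, I = I_cm + md² = 0.3016 + 0.4524 = 0.7541 kg·m².
T = 2π√(I/(mgd)) = 2π√(0.7541/(3.57 × 9.29 × 0.356)) = 1.59 s.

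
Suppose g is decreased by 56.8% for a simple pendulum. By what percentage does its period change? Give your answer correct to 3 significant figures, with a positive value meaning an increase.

52.1%

T ∝ 1/√g, so T'/T = 1/√(0.4320) = 1.521.
Percentage change in T = (1.521 − 1) × 100% = 52.1%.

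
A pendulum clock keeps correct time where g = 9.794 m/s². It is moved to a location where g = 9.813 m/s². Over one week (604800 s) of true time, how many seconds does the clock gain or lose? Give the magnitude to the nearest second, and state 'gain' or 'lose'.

The clock's period scales as T ∝ 1/√g, so T'/T = √(9.794/9.813) = 0.999031.
In 604800 s of true time the clock registers 604800/0.999031 = 605386.4 s, so it gains 586 s.

gain 586 s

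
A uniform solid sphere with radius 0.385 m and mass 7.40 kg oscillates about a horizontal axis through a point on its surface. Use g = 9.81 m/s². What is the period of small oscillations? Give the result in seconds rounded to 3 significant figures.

1.47 s

I_cm = (2/5)mr² = 0.4387 kg·m². The pivot is at distance d = 0.385 m from the centre of mass.
By the parallel-axis theorem, I = I_cm + md² = 0.4387 + 1.097 = 1.536 kg·m².
T = 2π√(I/(mgd)) = 2π√(1.536/(7.40 × 9.81 × 0.385)) = 1.47 s.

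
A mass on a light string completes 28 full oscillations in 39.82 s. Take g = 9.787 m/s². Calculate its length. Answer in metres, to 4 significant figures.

T = 39.82/28 = 1.4221 s.
From T = 2π√(L/g), L = gT²/(4π²) = 9.787 × 1.4221²/(4π²) = 0.5014 m.

0.5014 m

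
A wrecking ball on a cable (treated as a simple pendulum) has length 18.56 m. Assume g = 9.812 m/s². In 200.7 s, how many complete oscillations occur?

23

T = 2π√(L/g) = 2π√(18.56/9.812) = 8.6415 s.
Number of complete oscillations = ⌊200.7/8.6415⌋ = ⌊23.225⌋ = 23.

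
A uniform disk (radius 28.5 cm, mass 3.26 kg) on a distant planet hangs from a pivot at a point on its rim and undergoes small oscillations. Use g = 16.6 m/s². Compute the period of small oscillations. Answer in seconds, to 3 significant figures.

1.01 s

I_cm = ½mr² = 0.1324 kg·m². The pivot is at distance d = 0.285 m from the centre of mass.
By the parallel-axis theorem, I = I_cm + md² = 0.1324 + 0.2648 = 0.3972 kg·m².
T = 2π√(I/(mgd)) = 2π√(0.3972/(3.26 × 16.6 × 0.285)) = 1.01 s.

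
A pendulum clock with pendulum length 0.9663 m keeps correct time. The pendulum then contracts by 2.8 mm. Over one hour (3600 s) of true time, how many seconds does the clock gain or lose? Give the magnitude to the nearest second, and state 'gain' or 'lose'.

gain 5 s

T ∝ √L, so T'/T = √(0.96350/0.9663) = 0.998550.
In 3600 s of true time the clock registers 3600/0.998550 = 3605.2 s, so it gains 5 s.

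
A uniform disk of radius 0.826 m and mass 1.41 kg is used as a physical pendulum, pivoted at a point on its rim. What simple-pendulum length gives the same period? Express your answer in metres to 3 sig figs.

1.24 m

The equivalent simple-pendulum length is L_eq = I/(md), where I is about the pivot and d = 0.8260 m.
I_cm = ½mR² = 0.4810 kg·m², so I = I_cm + md² = 0.4810 + 0.9620 = 1.443 kg·m².
L_eq = 1.443/(1.41 × 0.8260) = 1.24 m.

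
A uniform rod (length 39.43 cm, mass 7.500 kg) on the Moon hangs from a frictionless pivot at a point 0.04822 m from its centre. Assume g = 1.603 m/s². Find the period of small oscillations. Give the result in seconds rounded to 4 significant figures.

2.794 s

For a physical pendulum T = 2π√(I/(mgd)), with d = 0.048220 m from pivot to centre of mass.
I_cm = mL²/12 = 7.500 × 0.3943²/12 = 0.097170 kg·m²; I = I_cm + md² = 0.097170 + 7.500 × 0.048220² = 0.11461 kg·m².
T = 2π√(0.11461/(7.500 × 1.603 × 0.048220)) = 2.794 s.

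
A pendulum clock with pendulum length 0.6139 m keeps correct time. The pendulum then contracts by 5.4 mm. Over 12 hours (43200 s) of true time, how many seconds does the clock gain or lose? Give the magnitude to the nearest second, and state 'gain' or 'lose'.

T ∝ √L, so T'/T = √(0.60850/0.6139) = 0.995592.
In 43200 s of true time the clock registers 43200/0.995592 = 43391.3 s, so it gains 191 s.

gain 191 s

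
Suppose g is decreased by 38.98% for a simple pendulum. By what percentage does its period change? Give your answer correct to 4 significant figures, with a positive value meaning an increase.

T ∝ 1/√g, so T'/T = 1/√(0.61020) = 1.2802.
Percentage change in T = (1.2802 − 1) × 100% = 28.02%.

28.02%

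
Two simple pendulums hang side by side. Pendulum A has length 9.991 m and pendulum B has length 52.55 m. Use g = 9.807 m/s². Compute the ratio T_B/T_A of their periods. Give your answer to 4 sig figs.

T ∝ √L, so T_B/T_A = √(L_B/L_A) = √(52.55/9.991) = 2.293.

2.293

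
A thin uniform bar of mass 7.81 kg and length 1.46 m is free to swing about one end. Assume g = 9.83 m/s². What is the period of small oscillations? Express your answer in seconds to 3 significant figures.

For a physical pendulum T = 2π√(I/(mgd)), with d = 0.7300 m from pivot to centre of mass.
I_cm = mL²/12 = 7.81 × 1.46²/12 = 1.387 kg·m²; I = I_cm + md² = 1.387 + 7.81 × 0.7300² = 5.549 kg·m².
T = 2π√(5.549/(7.81 × 9.83 × 0.7300)) = 1.98 s.

1.98 s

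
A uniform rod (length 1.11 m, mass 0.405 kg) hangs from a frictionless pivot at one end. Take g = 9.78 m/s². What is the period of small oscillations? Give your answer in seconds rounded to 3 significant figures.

1.73 s

For a physical pendulum T = 2π√(I/(mgd)), with d = 0.5550 m from pivot to centre of mass.
I_cm = mL²/12 = 0.405 × 1.11²/12 = 0.04158 kg·m²; I = I_cm + md² = 0.04158 + 0.405 × 0.5550² = 0.1663 kg·m².
T = 2π√(0.1663/(0.405 × 9.78 × 0.5550)) = 1.73 s.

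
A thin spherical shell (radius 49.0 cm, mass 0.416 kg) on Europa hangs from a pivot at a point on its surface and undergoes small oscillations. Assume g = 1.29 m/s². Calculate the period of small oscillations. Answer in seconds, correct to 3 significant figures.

I_cm = (2/3)mr² = 0.06659 kg·m². The pivot is at distance d = 0.490 m from the centre of mass.
By the parallel-axis theorem, I = I_cm + md² = 0.06659 + 0.09988 = 0.1665 kg·m².
T = 2π√(I/(mgd)) = 2π√(0.1665/(0.416 × 1.29 × 0.490)) = 5.00 s.

5.00 s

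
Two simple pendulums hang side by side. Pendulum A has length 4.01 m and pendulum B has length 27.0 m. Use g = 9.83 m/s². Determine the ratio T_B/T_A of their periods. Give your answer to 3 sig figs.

T ∝ √L, so T_B/T_A = √(L_B/L_A) = √(27.0/4.01) = 2.59.

2.59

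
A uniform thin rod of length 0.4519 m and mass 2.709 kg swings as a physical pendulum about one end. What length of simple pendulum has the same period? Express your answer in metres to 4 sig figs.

0.3013 m

The equivalent simple-pendulum length is L_eq = I/(md), where I is about the pivot and d = 0.22595 m.
I_cm = (1/12)mL² = 0.046101 kg·m², so I = I_cm + md² = 0.046101 + 0.13830 = 0.18440 kg·m².
L_eq = 0.18440/(2.709 × 0.22595) = 0.3013 m.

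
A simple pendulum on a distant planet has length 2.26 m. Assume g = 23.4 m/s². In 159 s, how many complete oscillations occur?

T = 2π√(L/g) = 2π√(2.26/23.4) = 1.953 s.
Number of complete oscillations = ⌊159/1.953⌋ = ⌊81.43⌋ = 81.

81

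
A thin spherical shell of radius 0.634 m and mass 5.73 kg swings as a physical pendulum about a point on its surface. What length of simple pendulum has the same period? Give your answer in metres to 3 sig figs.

1.06 m

The equivalent simple-pendulum length is L_eq = I/(md), where I is about the pivot and d = 0.6340 m.
I_cm = (2/3)mR² = 1.535 kg·m², so I = I_cm + md² = 1.535 + 2.303 = 3.839 kg·m².
L_eq = 3.839/(5.73 × 0.6340) = 1.06 m.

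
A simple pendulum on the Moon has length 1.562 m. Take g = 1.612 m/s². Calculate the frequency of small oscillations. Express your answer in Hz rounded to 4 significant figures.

T = 2π√(L/g) = 2π√(1.562/1.612) = 6.1850 s, so f = 1/T = 0.1617 Hz.

0.1617 Hz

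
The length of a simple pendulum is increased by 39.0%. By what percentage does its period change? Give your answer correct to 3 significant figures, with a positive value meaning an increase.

17.9%

T ∝ √L, so T'/T = √(1.390) = 1.179.
Percentage change in T = (1.179 − 1) × 100% = 17.9%.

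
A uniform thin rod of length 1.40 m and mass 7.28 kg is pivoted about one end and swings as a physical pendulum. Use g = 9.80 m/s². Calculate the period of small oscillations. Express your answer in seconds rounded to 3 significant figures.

For a physical pendulum T = 2π√(I/(mgd)), with d = 0.7000 m from pivot to centre of mass.
I_cm = mL²/12 = 7.28 × 1.40²/12 = 1.189 kg·m²; I = I_cm + md² = 1.189 + 7.28 × 0.7000² = 4.756 kg·m².
T = 2π√(4.756/(7.28 × 9.80 × 0.7000)) = 1.94 s.

1.94 s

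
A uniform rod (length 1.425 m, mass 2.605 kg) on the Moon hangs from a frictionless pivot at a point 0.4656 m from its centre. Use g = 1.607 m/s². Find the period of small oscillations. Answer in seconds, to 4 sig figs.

4.513 s

For a physical pendulum T = 2π√(I/(mgd)), with d = 0.46560 m from pivot to centre of mass.
I_cm = mL²/12 = 2.605 × 1.425²/12 = 0.44081 kg·m²; I = I_cm + md² = 0.44081 + 2.605 × 0.46560² = 1.0055 kg·m².
T = 2π√(1.0055/(2.605 × 1.607 × 0.46560)) = 4.513 s.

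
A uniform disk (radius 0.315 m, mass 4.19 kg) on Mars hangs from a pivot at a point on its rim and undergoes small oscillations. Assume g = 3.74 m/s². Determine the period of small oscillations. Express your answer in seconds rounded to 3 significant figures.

I_cm = ½mr² = 0.2079 kg·m². The pivot is at distance d = 0.315 m from the centre of mass.
By the parallel-axis theorem, I = I_cm + md² = 0.2079 + 0.4158 = 0.6236 kg·m².
T = 2π√(I/(mgd)) = 2π√(0.6236/(4.19 × 3.74 × 0.315)) = 2.23 s.

2.23 s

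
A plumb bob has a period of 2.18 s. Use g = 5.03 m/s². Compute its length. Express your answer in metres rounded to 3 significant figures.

From T = 2π√(L/g), L = gT²/(4π²) = 5.03 × 2.180²/(4π²) = 0.606 m.

0.606 m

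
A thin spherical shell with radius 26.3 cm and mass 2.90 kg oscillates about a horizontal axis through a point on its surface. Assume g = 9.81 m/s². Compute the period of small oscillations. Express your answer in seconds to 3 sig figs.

I_cm = (2/3)mr² = 0.1337 kg·m². The pivot is at distance d = 0.263 m from the centre of mass.
By the parallel-axis theorem, I = I_cm + md² = 0.1337 + 0.2006 = 0.3343 kg·m².
T = 2π√(I/(mgd)) = 2π√(0.3343/(2.90 × 9.81 × 0.263)) = 1.33 s.

1.33 s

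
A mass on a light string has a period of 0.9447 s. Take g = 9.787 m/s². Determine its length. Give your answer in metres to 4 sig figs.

0.2212 m

From T = 2π√(L/g), L = gT²/(4π²) = 9.787 × 0.94470²/(4π²) = 0.2212 m.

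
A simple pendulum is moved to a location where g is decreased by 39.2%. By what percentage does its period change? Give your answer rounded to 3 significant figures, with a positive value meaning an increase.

T ∝ 1/√g, so T'/T = 1/√(0.6080) = 1.282.
Percentage change in T = (1.282 − 1) × 100% = 28.2%.

28.2%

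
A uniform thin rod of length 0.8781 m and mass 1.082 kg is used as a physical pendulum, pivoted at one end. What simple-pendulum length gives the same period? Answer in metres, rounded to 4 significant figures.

0.5854 m

The equivalent simple-pendulum length is L_eq = I/(md), where I is about the pivot and d = 0.43905 m.
I_cm = (1/12)mL² = 0.069524 kg·m², so I = I_cm + md² = 0.069524 + 0.20857 = 0.27810 kg·m².
L_eq = 0.27810/(1.082 × 0.43905) = 0.5854 m.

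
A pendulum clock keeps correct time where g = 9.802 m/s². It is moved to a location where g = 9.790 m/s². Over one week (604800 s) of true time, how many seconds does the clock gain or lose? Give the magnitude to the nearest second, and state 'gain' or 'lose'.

lose 370 s

The clock's period scales as T ∝ 1/√g, so T'/T = √(9.802/9.790) = 1.00061.
In 604800 s of true time the clock registers 604800/1.00061 = 604429.7 s, so it loses 370 s.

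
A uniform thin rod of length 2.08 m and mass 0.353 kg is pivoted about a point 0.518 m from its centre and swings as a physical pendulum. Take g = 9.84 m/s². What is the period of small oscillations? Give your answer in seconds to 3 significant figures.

2.21 s

For a physical pendulum T = 2π√(I/(mgd)), with d = 0.5180 m from pivot to centre of mass.
I_cm = mL²/12 = 0.353 × 2.08²/12 = 0.1273 kg·m²; I = I_cm + md² = 0.1273 + 0.353 × 0.5180² = 0.2220 kg·m².
T = 2π√(0.2220/(0.353 × 9.84 × 0.5180)) = 2.21 s.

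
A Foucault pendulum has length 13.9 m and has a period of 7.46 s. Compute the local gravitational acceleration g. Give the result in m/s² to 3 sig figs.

From T = 2π√(L/g), g = 4π²L/T² = 4π² × 13.9/7.460² = 9.86 m/s².

9.86 m/s²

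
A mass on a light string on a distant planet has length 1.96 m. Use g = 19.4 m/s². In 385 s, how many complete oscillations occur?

T = 2π√(L/g) = 2π√(1.96/19.4) = 1.997 s.
Number of complete oscillations = ⌊385/1.997⌋ = ⌊192.8⌋ = 192.

192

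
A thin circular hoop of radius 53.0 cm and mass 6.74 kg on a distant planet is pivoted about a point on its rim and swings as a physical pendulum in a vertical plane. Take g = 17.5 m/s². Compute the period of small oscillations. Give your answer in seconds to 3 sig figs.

1.55 s

I_cm = mr² = 1.893 kg·m². The pivot is at distance d = 0.530 m from the centre of mass.
By the parallel-axis theorem, I = I_cm + md² = 1.893 + 1.893 = 3.787 kg·m².
T = 2π√(I/(mgd)) = 2π√(3.787/(6.74 × 17.5 × 0.530)) = 1.55 s.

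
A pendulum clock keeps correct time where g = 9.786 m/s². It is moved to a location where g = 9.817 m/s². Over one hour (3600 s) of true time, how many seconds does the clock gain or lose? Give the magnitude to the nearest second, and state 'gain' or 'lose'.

The clock's period scales as T ∝ 1/√g, so T'/T = √(9.786/9.817) = 0.998420.
In 3600 s of true time the clock registers 3600/0.998420 = 3605.7 s, so it gains 6 s.

gain 6 s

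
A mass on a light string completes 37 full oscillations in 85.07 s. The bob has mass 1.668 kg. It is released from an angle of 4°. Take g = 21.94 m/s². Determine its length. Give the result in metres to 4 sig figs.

T = 85.07/37 = 2.2992 s.
From T = 2π√(L/g), L = gT²/(4π²) = 21.94 × 2.2992²/(4π²) = 2.938 m.

2.938 m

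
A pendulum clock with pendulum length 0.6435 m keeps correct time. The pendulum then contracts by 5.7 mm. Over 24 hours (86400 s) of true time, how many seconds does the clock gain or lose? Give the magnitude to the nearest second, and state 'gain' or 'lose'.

T ∝ √L, so T'/T = √(0.63780/0.6435) = 0.995561.
In 86400 s of true time the clock registers 86400/0.995561 = 86785.2 s, so it gains 385 s.

gain 385 s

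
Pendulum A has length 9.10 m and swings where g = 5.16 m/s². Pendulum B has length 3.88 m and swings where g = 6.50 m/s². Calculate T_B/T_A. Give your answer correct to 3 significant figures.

T = 2π√(L/g), so T_B/T_A = √((L_B/g_B)/(L_A/g_A)) = √((3.88/6.50)/(9.10/5.16)) = 0.582.

0.582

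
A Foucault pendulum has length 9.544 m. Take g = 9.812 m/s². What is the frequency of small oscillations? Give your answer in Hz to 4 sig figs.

0.1614 Hz

T = 2π√(L/g) = 2π√(9.544/9.812) = 6.1968 s, so f = 1/T = 0.1614 Hz.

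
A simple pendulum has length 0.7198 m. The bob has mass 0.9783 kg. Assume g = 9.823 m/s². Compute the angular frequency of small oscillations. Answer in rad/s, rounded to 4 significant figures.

ω = √(g/L) = √(9.823/0.7198) = 3.694 rad/s.

3.694 rad/s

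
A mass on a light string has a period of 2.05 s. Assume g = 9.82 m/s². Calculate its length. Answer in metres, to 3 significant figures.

From T = 2π√(L/g), L = gT²/(4π²) = 9.82 × 2.050²/(4π²) = 1.05 m.

1.05 m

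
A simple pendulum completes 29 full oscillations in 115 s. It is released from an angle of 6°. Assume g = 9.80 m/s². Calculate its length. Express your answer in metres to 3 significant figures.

3.90 m

T = 115/29 = 3.966 s.
From T = 2π√(L/g), L = gT²/(4π²) = 9.80 × 3.966²/(4π²) = 3.90 m.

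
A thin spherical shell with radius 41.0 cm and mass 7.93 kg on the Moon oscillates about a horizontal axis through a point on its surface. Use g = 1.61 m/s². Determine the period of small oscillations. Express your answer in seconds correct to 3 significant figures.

I_cm = (2/3)mr² = 0.8887 kg·m². The pivot is at distance d = 0.410 m from the centre of mass.
By the parallel-axis theorem, I = I_cm + md² = 0.8887 + 1.333 = 2.222 kg·m².
T = 2π√(I/(mgd)) = 2π√(2.222/(7.93 × 1.61 × 0.410)) = 4.09 s.

4.09 s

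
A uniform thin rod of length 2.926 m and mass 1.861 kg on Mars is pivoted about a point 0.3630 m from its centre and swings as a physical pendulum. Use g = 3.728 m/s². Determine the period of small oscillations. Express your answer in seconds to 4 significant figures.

For a physical pendulum T = 2π√(I/(mgd)), with d = 0.36300 m from pivot to centre of mass.
I_cm = mL²/12 = 1.861 × 2.926²/12 = 1.3277 kg·m²; I = I_cm + md² = 1.3277 + 1.861 × 0.36300² = 1.5730 kg·m².
T = 2π√(1.5730/(1.861 × 3.728 × 0.36300)) = 4.966 s.

4.966 s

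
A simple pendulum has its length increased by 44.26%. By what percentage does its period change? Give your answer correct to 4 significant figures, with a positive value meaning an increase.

T ∝ √L, so T'/T = √(1.4426) = 1.2011.
Percentage change in T = (1.2011 − 1) × 100% = 20.11%.

20.11%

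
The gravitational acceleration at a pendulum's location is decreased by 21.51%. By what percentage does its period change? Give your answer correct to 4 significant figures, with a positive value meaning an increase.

T ∝ 1/√g, so T'/T = 1/√(0.78490) = 1.1287.
Percentage change in T = (1.1287 − 1) × 100% = 12.87%.

12.87%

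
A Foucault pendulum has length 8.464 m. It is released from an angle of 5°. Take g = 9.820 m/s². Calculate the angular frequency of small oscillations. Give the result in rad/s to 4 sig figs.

1.077 rad/s

ω = √(g/L) = √(9.820/8.464) = 1.077 rad/s.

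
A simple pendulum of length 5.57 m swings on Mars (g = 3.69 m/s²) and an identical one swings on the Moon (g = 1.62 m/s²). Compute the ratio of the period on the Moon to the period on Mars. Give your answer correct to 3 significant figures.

T ∝ 1/√g, so T₂/T₁ = √(g₁/g₂) = √(3.69/1.62) = 1.51.

1.51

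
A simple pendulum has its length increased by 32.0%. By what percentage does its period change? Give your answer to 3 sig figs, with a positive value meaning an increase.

14.9%

T ∝ √L, so T'/T = √(1.320) = 1.149.
Percentage change in T = (1.149 − 1) × 100% = 14.9%.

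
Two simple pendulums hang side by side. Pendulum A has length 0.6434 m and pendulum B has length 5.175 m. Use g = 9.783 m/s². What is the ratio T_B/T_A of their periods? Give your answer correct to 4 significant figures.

T ∝ √L, so T_B/T_A = √(L_B/L_A) = √(5.175/0.6434) = 2.836.

2.836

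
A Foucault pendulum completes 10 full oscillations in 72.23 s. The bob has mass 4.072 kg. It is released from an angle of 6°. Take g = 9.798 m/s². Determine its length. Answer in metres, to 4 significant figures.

T = 72.23/10 = 7.2230 s.
From T = 2π√(L/g), L = gT²/(4π²) = 9.798 × 7.2230²/(4π²) = 12.95 m.

12.95 m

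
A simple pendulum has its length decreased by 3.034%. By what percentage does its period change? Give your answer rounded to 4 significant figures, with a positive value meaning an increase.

T ∝ √L, so T'/T = √(0.96966) = 0.98471.
Percentage change in T = (0.98471 − 1) × 100% = -1.529%.

-1.529%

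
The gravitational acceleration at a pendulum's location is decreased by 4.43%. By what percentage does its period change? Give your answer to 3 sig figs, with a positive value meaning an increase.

2.29%

T ∝ 1/√g, so T'/T = 1/√(0.9557) = 1.023.
Percentage change in T = (1.023 − 1) × 100% = 2.29%.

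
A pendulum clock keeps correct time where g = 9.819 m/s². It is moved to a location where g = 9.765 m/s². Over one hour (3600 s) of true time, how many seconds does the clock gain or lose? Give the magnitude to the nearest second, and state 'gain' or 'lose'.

The clock's period scales as T ∝ 1/√g, so T'/T = √(9.819/9.765) = 1.00276.
In 3600 s of true time the clock registers 3600/1.00276 = 3590.1 s, so it loses 10 s.

lose 10 s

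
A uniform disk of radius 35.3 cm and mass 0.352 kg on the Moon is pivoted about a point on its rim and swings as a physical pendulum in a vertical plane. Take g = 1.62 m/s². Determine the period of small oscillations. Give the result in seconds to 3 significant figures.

I_cm = ½mr² = 0.02193 kg·m². The pivot is at distance d = 0.353 m from the centre of mass.
By the parallel-axis theorem, I = I_cm + md² = 0.02193 + 0.04386 = 0.06579 kg·m².
T = 2π√(I/(mgd)) = 2π√(0.06579/(0.352 × 1.62 × 0.353)) = 3.59 s.

3.59 s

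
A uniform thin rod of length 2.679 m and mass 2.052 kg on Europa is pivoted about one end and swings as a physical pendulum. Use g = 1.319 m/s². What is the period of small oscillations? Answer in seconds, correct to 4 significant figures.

7.311 s

For a physical pendulum T = 2π√(I/(mgd)), with d = 1.3395 m from pivot to centre of mass.
I_cm = mL²/12 = 2.052 × 2.679²/12 = 1.2273 kg·m²; I = I_cm + md² = 1.2273 + 2.052 × 1.3395² = 4.9091 kg·m².
T = 2π√(4.9091/(2.052 × 1.319 × 1.3395)) = 7.311 s.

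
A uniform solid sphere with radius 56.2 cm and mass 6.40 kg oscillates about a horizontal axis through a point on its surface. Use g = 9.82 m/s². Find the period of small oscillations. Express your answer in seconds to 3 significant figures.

1.78 s

I_cm = (2/5)mr² = 0.8086 kg·m². The pivot is at distance d = 0.562 m from the centre of mass.
By the parallel-axis theorem, I = I_cm + md² = 0.8086 + 2.021 = 2.830 kg·m².
T = 2π√(I/(mgd)) = 2π√(2.830/(6.40 × 9.82 × 0.562)) = 1.78 s.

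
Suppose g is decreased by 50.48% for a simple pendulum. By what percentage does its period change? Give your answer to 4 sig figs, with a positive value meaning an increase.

T ∝ 1/√g, so T'/T = 1/√(0.49520) = 1.4211.
Percentage change in T = (1.4211 − 1) × 100% = 42.11%.

42.11%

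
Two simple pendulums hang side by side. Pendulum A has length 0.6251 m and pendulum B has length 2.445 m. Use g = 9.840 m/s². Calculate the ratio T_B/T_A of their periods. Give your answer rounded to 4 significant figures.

T ∝ √L, so T_B/T_A = √(L_B/L_A) = √(2.445/0.6251) = 1.978.

1.978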